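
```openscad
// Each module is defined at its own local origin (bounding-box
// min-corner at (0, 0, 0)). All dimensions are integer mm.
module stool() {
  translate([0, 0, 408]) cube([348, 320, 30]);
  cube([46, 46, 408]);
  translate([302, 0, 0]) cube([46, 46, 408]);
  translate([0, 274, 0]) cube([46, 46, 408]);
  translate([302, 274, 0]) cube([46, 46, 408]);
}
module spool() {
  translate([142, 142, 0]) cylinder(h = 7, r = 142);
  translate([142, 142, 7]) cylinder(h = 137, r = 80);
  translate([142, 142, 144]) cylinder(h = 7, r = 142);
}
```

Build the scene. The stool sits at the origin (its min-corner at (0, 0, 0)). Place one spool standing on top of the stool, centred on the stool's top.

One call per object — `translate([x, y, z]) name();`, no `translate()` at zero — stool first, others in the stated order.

stool();
translate([32, 18, 438]) spool();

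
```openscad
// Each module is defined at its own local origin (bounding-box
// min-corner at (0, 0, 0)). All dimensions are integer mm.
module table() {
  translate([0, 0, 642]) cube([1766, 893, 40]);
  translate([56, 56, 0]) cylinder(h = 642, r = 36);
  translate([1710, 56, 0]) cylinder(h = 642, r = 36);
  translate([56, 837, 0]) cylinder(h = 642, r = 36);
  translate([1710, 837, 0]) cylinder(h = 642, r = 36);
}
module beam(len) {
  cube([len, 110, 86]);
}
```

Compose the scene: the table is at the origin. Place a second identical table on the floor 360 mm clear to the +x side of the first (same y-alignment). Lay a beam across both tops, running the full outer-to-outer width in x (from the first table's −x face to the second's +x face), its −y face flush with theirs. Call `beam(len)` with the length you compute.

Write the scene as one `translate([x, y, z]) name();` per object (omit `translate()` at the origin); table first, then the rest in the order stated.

table();
translate([2126, 0, 0]) table();
translate([0, 0, 682]) beam(3892);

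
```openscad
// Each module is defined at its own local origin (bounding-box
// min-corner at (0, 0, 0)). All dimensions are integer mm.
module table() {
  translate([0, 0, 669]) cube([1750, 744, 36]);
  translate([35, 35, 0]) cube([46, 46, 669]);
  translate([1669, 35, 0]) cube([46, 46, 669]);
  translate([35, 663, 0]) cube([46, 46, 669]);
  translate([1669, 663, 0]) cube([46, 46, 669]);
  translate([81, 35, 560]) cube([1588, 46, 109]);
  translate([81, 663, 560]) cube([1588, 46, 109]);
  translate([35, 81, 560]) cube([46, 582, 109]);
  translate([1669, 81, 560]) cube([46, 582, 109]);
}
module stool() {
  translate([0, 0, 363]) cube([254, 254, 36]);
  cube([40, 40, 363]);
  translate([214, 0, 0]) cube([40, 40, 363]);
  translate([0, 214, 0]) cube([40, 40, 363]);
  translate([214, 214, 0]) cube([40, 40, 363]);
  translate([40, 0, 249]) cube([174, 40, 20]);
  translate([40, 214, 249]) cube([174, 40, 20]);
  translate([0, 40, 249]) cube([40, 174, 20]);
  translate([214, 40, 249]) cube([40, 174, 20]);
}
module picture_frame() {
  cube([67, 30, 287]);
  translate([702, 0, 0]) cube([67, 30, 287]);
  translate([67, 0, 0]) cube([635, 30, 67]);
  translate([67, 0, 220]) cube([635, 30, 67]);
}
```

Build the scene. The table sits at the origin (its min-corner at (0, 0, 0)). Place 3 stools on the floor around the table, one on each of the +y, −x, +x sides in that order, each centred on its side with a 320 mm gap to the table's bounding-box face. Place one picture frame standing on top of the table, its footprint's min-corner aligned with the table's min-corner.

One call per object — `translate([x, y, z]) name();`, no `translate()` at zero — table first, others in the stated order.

table();
translate([748, 1064, 0]) stool();
translate([-574, 245, 0]) stool();
translate([2070, 245, 0]) stool();
translate([0, 0, 705]) picture_frame();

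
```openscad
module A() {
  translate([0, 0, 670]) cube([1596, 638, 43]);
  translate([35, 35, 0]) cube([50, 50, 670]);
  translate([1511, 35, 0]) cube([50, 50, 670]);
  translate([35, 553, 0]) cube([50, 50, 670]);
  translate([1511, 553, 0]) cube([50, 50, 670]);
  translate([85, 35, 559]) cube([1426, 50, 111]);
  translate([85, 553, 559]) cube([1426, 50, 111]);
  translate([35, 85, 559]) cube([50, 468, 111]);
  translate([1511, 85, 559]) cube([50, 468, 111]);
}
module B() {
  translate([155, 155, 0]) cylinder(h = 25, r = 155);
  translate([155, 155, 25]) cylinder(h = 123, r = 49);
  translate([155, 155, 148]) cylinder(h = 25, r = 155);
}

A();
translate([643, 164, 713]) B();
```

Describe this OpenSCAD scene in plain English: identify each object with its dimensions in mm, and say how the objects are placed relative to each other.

A is a table with a 1596×638 mm rectangular top, 43 mm thick, top surface at z = 713 mm, supported by four 50×50 mm square legs, each inset 35 mm from the nearest pair of top edges, running from the floor. Four apron rails, 50 mm thick and 111 mm tall, run between adjacent legs with their top edges flush with the underside of the top and their outer faces flush with the legs' outer faces.

B is a spool: two coaxial disc flanges of radius 155 mm and thickness 25 mm, joined by a core cylinder of radius 49 mm and height 123 mm. The lower flange rests on z = 0 and the three cylinders share a vertical axis.

The spool is on top of the table, centred.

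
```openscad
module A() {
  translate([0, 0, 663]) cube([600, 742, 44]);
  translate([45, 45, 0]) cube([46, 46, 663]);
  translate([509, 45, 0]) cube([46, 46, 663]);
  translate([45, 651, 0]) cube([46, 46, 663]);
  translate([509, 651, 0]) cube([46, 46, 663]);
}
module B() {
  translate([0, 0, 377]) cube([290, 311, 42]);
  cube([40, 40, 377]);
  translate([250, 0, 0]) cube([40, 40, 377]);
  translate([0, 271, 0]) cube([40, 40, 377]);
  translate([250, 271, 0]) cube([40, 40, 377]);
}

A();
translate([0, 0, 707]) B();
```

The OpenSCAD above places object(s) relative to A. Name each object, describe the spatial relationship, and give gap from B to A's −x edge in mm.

A is a table. B is a stool. The stool is on top of the table. The gap from the stool to the table's −x edge is 0 mm.

The stool's min-x is at 0; the table's min-x is 0; gap = 0 mm.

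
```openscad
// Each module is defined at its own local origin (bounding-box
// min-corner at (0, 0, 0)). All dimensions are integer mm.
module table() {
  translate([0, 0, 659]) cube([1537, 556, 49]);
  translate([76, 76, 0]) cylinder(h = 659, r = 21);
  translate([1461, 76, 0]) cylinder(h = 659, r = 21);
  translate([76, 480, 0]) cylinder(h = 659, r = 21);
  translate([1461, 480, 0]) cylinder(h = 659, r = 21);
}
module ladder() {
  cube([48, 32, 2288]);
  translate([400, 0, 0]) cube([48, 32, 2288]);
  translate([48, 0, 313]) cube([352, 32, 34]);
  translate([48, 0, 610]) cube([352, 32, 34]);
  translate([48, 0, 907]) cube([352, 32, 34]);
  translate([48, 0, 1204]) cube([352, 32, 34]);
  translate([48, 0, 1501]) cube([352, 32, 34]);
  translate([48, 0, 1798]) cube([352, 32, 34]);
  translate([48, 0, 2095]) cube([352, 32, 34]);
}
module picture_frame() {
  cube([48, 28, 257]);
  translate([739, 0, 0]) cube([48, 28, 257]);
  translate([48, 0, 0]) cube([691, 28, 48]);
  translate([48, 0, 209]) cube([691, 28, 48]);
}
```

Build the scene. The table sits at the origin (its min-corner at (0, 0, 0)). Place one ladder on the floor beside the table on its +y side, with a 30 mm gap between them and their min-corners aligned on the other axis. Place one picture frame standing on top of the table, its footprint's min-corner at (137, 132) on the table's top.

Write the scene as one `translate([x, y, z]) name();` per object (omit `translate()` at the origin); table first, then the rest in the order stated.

table();
translate([0, 586, 0]) ladder();
translate([137, 132, 708]) picture_frame();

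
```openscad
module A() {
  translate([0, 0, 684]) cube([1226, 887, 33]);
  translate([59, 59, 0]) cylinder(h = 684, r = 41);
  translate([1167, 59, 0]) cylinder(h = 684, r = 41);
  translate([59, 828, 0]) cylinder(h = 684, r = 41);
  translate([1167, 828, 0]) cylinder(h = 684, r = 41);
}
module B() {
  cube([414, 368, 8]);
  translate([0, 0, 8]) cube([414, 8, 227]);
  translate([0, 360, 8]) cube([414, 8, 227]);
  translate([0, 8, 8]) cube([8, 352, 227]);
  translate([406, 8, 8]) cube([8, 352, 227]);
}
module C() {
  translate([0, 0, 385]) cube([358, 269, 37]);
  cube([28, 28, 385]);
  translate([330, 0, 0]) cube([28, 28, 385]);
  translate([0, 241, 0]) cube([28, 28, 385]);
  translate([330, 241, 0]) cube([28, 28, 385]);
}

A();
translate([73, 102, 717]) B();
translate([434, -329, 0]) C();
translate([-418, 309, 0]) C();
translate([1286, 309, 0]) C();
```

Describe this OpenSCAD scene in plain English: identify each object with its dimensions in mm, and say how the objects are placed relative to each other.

A is a rectangular dining table. The top is 1226×887×33 mm with its upper surface at z = 717 mm. It stands on four round legs of 82 mm diameter, each leg's bounding box inset 18 mm from the nearest pair of top edges, running from the floor to the underside of the top.

B is an open-topped rectangular box: outside dimensions 414×368×235 mm, with a uniform wall and base thickness of 8 mm. The base is a full 414×368 slab on the floor; four walls sit on top of the base. The front and back walls (the −y and +y sides) span the full width; the two side walls fit between them.

C is a four-legged stool. The seat is a 358×269×37 mm slab whose top surface is at z = 422 mm; four square legs, each 28×28 mm in cross-section, run from the floor (z = 0) to the underside of the seat, each flush with a corner of the seat.

The open box is on top of the table. Three stools sit around the table at the −y, −x, +x sides.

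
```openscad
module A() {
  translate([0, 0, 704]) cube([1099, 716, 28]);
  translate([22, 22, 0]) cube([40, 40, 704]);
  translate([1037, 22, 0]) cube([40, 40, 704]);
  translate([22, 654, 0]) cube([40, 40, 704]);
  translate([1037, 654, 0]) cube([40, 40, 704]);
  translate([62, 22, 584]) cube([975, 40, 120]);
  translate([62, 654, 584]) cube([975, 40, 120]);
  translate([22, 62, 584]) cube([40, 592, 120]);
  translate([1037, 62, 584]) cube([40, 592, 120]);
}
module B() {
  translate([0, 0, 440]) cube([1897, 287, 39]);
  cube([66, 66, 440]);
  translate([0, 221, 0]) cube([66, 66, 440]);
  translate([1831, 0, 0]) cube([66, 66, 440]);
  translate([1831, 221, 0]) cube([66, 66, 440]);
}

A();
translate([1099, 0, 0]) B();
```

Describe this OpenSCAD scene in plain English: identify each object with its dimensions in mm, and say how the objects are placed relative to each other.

A is a table: top 1099 mm (x) × 716 mm (y), 28 mm thick, upper face at z = 732 mm, on four 40×40 mm square legs, each inset 22 mm from the nearest pair of top edges, running from z = 0 to the bottom of the top. Four apron rails, 40 mm thick and 120 mm tall, run between adjacent legs with their top edges flush with the underside of the top and their outer faces flush with the legs' outer faces.

B is a long wooden bench with a 1897 mm (x) × 287 mm (y) seat, 39 mm thick, its top surface 479 mm above the floor. Four 66 mm square legs at the seat corners, flush with the edges, run from z = 0 to the seat underside.

The bench is against the table's +x side, with their −y faces flush.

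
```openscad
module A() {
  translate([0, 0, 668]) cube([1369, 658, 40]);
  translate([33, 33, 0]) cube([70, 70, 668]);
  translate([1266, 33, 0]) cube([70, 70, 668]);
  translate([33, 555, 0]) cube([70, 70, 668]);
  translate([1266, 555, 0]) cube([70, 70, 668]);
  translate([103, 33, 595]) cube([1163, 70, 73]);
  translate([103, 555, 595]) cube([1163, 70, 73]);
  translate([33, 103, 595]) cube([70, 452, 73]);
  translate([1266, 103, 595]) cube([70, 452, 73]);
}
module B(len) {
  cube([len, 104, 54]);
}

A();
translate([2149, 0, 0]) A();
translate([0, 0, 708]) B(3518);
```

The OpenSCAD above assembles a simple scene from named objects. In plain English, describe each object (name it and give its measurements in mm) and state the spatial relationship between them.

A is a rectangular dining table. The top is 1369×658×40 mm with its upper surface at z = 708 mm. It stands on four 70×70 mm square legs, each inset 33 mm from the nearest pair of top edges, running from the floor to the underside of the top. Four apron rails, 70 mm thick and 73 mm tall, run between adjacent legs with their top edges flush with the underside of the top and their outer faces flush with the legs' outer faces.

B is a rectangular beam 3518 mm long (x), 104 mm deep (y), 54 mm thick (z).

The beam spans the tops of two tables placed 780 mm apart, resting at z = 708 mm.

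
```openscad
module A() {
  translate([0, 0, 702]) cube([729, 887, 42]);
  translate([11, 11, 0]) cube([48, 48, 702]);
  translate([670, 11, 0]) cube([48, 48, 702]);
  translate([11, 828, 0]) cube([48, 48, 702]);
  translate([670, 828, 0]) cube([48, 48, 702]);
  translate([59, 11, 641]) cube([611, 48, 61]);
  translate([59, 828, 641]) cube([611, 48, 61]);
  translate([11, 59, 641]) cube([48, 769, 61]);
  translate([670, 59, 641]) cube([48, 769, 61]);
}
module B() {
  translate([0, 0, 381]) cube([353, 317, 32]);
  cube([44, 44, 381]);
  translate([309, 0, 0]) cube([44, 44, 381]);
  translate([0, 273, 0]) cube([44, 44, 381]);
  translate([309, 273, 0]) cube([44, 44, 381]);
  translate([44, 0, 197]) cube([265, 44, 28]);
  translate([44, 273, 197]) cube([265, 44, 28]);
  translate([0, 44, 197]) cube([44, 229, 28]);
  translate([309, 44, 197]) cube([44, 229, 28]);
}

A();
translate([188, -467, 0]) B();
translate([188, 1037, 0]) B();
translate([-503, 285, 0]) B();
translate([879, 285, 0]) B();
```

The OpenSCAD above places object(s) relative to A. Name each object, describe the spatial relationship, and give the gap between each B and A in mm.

Each stool's nearest face is 150 mm from the table's bounding box.

A is a table. B is a stool. Four stools sit around the table at the −y, +y, −x, +x sides. The gap between each stool and the table is 150 mm.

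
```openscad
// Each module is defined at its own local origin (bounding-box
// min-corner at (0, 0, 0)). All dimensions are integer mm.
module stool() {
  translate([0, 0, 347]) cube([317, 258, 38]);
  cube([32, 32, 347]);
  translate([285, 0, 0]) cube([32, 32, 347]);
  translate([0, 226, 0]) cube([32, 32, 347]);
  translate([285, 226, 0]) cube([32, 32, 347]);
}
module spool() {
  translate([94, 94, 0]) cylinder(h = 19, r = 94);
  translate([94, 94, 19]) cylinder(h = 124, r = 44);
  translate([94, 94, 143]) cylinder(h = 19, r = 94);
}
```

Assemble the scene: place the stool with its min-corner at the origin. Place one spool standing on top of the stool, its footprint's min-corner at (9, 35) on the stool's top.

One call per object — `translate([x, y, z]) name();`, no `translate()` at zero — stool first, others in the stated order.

stool();
translate([9, 35, 385]) spool();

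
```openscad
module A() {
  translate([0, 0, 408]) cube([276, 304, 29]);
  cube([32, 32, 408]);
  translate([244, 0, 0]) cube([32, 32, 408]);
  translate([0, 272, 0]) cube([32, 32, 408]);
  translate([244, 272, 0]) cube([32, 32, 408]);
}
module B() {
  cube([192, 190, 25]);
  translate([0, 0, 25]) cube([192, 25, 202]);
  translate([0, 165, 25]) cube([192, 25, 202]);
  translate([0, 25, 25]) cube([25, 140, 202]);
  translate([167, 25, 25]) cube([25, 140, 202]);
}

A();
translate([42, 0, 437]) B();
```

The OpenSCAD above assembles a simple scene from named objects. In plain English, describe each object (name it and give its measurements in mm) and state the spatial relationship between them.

A is a four-legged stool. The seat is 276×304 mm, 29 mm thick, top at z = 437 mm. It stands on four square legs, each 32×32 mm in cross-section, from z = 0 to the seat underside, each flush with a corner of the seat.

B is an open storage box with external size 192×190×227 mm and wall thickness 25 mm (the base is also 25 mm thick). The base covers the whole footprint; the four walls stand on the base, with the y-facing walls full-width and the x-facing walls fitting between their inner faces.

The open box is on top of the stool.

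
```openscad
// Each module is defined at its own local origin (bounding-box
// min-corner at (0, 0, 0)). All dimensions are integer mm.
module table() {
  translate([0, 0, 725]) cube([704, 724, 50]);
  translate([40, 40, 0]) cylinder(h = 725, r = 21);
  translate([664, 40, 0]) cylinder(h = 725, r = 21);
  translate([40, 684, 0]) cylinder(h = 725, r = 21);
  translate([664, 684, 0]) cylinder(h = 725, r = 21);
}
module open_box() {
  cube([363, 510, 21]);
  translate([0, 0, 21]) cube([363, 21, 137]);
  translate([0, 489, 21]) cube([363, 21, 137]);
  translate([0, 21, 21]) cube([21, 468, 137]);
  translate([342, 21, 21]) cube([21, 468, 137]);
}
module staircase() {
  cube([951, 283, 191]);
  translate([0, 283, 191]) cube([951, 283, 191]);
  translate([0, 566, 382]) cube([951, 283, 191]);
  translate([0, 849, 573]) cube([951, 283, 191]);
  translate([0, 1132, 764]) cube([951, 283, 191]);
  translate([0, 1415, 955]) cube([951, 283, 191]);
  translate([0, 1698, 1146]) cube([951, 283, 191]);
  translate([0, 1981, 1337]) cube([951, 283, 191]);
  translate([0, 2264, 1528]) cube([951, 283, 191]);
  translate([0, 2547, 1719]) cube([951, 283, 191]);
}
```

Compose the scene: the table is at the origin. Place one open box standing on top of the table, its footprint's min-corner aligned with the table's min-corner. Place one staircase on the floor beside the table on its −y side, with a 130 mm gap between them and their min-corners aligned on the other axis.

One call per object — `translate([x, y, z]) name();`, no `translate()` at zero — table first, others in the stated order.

table();
translate([0, 0, 775]) open_box();
translate([0, -2960, 0]) staircase();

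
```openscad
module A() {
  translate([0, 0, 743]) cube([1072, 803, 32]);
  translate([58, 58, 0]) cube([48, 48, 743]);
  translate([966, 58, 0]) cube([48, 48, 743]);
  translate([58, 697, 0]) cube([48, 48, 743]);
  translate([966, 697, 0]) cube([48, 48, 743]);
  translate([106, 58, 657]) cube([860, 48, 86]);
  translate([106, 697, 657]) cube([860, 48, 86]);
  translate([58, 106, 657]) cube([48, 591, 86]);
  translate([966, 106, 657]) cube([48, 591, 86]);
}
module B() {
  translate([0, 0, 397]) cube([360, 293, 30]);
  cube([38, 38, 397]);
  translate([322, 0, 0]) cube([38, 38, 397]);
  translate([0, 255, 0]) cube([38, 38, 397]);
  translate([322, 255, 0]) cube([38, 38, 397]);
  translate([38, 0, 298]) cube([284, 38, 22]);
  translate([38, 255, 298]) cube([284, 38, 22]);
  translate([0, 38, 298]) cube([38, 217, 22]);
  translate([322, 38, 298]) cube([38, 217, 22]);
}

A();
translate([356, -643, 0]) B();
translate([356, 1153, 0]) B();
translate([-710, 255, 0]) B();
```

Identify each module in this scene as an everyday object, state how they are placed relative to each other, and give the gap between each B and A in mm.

A is a table. B is a stool. Three stools sit around the table at the −y, +y, −x sides. The gap between each stool and the table is 350 mm.

Each stool's nearest face is 350 mm from the table's bounding box.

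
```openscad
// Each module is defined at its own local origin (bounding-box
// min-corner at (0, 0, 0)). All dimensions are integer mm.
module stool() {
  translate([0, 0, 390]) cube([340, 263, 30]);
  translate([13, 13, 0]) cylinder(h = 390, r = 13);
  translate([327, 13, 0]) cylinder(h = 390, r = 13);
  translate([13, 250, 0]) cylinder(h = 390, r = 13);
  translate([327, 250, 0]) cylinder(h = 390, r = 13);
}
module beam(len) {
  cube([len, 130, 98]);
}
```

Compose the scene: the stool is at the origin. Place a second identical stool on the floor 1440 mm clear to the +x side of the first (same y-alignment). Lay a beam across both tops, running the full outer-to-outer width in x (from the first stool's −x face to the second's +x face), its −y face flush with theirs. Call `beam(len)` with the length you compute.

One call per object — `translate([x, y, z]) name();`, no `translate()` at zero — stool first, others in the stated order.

stool();
translate([1780, 0, 0]) stool();
translate([0, 0, 420]) beam(2120);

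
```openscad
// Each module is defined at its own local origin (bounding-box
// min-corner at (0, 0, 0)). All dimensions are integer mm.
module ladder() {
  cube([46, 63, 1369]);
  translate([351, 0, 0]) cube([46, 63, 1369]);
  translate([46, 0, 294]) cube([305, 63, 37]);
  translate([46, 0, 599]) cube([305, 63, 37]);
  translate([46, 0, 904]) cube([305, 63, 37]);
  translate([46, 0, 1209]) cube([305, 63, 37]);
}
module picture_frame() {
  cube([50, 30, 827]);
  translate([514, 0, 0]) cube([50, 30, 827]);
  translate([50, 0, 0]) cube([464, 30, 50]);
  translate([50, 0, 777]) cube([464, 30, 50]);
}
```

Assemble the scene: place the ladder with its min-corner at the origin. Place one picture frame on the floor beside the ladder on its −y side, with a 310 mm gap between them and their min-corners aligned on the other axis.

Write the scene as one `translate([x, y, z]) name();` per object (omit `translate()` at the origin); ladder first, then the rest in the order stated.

ladder();
translate([0, -340, 0]) picture_frame();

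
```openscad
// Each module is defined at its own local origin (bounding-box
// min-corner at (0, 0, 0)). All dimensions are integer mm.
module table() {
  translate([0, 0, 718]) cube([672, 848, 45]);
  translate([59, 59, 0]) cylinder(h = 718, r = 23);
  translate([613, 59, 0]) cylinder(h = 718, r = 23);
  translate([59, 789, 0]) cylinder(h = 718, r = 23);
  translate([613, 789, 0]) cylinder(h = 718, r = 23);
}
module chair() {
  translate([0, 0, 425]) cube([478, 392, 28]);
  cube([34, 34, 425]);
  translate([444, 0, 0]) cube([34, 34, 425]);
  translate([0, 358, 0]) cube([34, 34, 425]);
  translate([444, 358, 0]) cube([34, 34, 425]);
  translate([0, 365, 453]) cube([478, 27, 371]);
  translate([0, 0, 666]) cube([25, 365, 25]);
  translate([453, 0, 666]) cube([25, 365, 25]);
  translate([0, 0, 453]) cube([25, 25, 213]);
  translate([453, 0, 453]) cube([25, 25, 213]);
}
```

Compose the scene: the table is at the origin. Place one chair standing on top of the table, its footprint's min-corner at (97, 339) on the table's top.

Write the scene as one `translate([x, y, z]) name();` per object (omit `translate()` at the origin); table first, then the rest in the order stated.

table();
translate([97, 339, 763]) chair();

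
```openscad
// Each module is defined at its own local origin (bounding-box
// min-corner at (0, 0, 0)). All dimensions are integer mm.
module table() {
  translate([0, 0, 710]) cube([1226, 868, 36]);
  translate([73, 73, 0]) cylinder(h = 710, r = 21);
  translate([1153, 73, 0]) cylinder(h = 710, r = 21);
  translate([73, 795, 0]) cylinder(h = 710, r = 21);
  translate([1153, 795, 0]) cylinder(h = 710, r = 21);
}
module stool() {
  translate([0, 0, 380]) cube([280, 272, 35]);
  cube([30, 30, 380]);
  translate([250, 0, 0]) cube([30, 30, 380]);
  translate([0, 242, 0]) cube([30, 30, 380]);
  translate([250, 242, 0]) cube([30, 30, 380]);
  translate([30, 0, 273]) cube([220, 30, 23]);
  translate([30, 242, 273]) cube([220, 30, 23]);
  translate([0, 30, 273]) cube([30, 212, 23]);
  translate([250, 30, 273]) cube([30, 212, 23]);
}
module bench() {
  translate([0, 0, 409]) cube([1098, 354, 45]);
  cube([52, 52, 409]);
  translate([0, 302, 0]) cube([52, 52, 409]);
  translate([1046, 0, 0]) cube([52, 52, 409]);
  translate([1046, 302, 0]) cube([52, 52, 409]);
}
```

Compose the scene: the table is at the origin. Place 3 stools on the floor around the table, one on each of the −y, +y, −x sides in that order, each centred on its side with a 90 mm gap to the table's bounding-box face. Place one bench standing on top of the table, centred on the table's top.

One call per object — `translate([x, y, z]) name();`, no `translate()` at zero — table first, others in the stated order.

table();
translate([473, -362, 0]) stool();
translate([473, 958, 0]) stool();
translate([-370, 298, 0]) stool();
translate([64, 257, 746]) bench();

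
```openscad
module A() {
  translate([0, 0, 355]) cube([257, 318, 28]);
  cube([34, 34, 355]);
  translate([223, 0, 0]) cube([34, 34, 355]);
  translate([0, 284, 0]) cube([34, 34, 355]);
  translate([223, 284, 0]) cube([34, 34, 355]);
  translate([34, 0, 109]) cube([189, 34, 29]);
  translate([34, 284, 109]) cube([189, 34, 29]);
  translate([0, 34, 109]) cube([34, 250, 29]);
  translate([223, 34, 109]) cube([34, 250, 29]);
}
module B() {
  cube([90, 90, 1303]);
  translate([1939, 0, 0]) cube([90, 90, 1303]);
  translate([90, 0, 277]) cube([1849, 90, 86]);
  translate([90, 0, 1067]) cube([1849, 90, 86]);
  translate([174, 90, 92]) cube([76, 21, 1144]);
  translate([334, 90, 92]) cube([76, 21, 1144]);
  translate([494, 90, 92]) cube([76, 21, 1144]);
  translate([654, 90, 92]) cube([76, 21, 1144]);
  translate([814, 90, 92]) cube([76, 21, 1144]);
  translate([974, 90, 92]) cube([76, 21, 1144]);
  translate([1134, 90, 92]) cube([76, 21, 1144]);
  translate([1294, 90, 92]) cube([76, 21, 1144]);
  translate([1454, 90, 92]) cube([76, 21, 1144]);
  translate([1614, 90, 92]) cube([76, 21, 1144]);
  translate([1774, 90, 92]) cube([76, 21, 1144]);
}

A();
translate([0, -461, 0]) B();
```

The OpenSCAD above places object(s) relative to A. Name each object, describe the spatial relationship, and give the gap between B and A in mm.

A is a stool. B is a fence section. The fence section is on the floor beside the stool on its −y side. The gap between the fence section and the stool is 350 mm.

The fence section's nearest face is 350 mm from the stool's −y face.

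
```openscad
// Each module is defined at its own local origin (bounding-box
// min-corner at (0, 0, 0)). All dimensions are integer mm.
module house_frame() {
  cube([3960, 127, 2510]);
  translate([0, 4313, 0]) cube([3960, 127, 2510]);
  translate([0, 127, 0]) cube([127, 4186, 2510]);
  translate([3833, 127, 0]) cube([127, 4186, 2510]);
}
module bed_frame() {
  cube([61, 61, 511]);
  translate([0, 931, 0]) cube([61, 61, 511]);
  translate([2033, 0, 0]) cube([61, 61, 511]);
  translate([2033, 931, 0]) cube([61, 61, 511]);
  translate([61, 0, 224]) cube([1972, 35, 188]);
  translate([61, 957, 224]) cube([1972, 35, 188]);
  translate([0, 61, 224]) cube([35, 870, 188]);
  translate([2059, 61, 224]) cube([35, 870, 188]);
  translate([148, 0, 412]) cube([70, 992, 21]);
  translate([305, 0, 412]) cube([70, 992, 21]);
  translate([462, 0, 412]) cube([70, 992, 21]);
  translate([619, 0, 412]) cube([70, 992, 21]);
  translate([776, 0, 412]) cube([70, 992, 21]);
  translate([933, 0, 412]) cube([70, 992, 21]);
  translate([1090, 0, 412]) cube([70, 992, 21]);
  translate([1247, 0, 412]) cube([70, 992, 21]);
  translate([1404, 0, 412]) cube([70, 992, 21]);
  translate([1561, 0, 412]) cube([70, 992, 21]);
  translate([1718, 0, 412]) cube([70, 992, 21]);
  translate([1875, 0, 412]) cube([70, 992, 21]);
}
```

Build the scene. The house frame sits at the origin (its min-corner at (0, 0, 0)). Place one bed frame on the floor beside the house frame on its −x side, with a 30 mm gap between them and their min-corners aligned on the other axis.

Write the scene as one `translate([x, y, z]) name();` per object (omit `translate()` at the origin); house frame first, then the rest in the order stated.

house_frame();
translate([-2124, 0, 0]) bed_frame();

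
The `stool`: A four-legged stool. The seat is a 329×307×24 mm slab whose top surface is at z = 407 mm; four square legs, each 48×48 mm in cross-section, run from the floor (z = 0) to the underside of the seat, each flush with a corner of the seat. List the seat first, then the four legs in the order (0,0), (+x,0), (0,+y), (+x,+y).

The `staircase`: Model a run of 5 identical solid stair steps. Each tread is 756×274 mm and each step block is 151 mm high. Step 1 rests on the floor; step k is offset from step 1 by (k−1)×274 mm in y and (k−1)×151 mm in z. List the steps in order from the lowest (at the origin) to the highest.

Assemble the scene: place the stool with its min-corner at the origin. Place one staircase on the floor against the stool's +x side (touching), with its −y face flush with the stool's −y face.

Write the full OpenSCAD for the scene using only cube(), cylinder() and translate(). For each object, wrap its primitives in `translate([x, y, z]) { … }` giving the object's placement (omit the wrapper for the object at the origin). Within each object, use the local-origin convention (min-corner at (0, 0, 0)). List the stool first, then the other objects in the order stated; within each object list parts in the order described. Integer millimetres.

translate([0, 0, 383]) cube([329, 307, 24]);
cube([48, 48, 383]);
translate([281, 0, 0]) cube([48, 48, 383]);
translate([0, 259, 0]) cube([48, 48, 383]);
translate([281, 259, 0]) cube([48, 48, 383]);
translate([329, 0, 0]) {
  cube([756, 274, 151]);
  translate([0, 274, 151]) cube([756, 274, 151]);
  translate([0, 548, 302]) cube([756, 274, 151]);
  translate([0, 822, 453]) cube([756, 274, 151]);
  translate([0, 1096, 604]) cube([756, 274, 151]);
}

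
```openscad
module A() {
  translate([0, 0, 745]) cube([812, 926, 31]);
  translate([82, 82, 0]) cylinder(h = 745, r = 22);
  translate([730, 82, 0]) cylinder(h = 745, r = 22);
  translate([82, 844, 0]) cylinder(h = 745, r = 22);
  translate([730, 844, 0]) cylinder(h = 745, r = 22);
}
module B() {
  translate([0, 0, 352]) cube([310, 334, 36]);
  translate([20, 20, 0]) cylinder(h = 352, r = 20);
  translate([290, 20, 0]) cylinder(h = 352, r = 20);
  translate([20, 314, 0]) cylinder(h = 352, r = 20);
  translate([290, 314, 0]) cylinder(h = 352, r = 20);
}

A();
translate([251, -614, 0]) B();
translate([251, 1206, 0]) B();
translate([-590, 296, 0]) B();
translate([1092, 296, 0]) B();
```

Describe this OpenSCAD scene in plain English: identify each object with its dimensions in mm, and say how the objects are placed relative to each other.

A is a table with a 812×926 mm rectangular top, 31 mm thick, top surface at z = 776 mm, supported by four round legs of 44 mm diameter, each leg's bounding box inset 60 mm from the nearest pair of top edges, running from the floor.

B is a four-legged stool. The seat is 310×334 mm, 36 mm thick, top at z = 388 mm. It stands on four round legs, each 40 mm in diameter, from z = 0 to the seat underside, each leg's axis is inset half a diameter from the nearest pair of seat edges (so the leg's bounding box is flush with the corner).

Four stools sit around the table at the −y, +y, −x, +x sides.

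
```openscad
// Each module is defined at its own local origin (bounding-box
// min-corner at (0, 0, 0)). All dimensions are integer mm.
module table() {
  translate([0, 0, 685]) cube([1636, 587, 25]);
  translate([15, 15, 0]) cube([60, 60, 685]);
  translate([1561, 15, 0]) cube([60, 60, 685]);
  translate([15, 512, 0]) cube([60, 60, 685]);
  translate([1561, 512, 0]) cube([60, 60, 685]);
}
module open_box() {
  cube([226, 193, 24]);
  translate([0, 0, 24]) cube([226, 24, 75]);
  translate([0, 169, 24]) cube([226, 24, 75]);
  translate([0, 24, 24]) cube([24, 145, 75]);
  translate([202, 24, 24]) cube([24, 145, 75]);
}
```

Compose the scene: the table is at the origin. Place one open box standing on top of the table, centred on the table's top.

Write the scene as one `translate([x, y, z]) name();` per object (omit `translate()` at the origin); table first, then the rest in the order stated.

table();
translate([705, 197, 710]) open_box();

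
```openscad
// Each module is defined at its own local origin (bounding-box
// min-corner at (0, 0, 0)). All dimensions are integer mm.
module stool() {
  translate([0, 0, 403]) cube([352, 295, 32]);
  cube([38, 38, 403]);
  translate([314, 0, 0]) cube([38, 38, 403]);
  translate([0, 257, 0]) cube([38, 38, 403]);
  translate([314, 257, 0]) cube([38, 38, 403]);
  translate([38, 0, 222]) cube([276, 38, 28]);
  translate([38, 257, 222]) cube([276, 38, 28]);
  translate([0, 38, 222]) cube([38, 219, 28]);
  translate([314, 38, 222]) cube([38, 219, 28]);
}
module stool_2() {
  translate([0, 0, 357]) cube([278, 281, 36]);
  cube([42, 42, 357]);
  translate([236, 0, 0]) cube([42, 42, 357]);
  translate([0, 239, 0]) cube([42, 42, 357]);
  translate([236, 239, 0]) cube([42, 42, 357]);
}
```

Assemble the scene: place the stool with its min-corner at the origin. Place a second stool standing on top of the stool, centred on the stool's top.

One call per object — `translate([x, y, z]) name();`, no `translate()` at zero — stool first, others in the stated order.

stool();
translate([37, 7, 435]) stool_2();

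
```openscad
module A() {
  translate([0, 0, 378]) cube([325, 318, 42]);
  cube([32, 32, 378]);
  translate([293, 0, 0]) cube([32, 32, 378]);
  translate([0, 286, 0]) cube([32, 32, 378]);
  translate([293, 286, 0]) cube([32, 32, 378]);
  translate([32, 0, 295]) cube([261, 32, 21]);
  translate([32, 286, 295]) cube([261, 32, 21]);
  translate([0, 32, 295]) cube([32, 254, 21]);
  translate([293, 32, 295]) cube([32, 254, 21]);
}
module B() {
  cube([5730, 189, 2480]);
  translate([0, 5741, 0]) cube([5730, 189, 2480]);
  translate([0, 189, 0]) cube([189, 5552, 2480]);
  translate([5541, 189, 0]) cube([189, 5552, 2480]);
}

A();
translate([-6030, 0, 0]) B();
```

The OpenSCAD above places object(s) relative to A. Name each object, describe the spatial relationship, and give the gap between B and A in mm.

A is a stool. B is a house frame. The house frame is on the floor beside the stool on its −x side. The gap between the house frame and the stool is 300 mm.

The house frame's nearest face is 300 mm from the stool's −x face.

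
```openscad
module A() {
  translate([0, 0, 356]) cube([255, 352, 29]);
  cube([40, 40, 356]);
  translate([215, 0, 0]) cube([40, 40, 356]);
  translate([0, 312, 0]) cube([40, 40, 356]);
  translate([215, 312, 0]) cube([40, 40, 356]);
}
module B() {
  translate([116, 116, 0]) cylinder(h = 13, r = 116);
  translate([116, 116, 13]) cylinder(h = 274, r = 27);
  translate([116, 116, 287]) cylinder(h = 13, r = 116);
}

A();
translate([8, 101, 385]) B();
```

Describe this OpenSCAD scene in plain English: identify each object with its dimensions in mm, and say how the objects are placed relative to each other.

A is a four-legged stool. The seat is 255×352 mm, 29 mm thick, top at z = 385 mm. It stands on four square legs, each 40×40 mm in cross-section, from z = 0 to the seat underside, each flush with a corner of the seat.

B is a spool: two coaxial disc flanges of radius 116 mm and thickness 13 mm, joined by a core cylinder of radius 27 mm and height 274 mm. The lower flange rests on z = 0 and the three cylinders share a vertical axis.

The spool is on top of the stool.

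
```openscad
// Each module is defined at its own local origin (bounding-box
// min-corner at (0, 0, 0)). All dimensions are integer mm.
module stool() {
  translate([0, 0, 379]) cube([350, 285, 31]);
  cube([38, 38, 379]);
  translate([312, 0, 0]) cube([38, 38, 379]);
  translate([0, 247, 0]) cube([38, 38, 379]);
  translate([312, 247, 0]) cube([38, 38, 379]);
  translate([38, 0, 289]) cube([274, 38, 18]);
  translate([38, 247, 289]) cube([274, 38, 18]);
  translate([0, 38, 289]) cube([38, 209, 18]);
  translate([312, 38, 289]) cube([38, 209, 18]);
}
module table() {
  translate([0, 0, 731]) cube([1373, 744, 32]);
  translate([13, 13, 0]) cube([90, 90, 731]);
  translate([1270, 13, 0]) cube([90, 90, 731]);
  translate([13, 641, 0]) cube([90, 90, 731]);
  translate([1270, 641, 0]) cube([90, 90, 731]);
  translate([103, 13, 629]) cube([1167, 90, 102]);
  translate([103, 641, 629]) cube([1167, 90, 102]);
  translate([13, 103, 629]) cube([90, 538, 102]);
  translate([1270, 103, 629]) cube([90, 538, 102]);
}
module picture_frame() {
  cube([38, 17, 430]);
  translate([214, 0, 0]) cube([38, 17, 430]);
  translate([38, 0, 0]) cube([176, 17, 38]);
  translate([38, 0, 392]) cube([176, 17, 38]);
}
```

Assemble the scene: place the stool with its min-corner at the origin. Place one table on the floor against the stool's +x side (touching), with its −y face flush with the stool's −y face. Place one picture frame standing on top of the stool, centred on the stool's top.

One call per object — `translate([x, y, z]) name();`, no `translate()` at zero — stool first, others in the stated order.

stool();
translate([350, 0, 0]) table();
translate([49, 134, 410]) picture_frame();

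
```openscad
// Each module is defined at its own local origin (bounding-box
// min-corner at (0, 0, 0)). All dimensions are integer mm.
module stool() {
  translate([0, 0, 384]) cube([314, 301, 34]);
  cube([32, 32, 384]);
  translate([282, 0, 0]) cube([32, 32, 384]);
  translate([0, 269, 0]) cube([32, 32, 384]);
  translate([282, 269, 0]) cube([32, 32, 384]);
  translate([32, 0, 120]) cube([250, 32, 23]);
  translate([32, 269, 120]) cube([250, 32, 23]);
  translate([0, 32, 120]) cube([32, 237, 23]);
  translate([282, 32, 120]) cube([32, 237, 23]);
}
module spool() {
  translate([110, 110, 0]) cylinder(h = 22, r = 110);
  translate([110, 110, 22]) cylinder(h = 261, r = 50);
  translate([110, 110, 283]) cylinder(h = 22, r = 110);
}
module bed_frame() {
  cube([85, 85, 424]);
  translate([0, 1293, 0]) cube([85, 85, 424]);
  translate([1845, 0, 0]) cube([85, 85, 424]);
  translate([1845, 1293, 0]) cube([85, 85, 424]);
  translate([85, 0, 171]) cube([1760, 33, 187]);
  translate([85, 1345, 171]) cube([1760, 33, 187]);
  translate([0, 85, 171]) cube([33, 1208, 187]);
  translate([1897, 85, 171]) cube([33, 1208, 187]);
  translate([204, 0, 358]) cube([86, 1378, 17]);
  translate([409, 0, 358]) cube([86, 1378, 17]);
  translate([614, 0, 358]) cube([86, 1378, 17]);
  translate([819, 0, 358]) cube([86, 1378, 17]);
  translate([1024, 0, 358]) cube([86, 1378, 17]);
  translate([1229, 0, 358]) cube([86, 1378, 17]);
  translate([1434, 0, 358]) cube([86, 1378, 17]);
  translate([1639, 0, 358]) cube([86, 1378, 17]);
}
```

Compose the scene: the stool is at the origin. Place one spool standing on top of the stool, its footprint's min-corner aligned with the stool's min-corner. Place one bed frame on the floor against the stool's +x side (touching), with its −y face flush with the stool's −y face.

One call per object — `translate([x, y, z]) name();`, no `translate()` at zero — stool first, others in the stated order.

stool();
translate([0, 0, 418]) spool();
translate([314, 0, 0]) bed_frame();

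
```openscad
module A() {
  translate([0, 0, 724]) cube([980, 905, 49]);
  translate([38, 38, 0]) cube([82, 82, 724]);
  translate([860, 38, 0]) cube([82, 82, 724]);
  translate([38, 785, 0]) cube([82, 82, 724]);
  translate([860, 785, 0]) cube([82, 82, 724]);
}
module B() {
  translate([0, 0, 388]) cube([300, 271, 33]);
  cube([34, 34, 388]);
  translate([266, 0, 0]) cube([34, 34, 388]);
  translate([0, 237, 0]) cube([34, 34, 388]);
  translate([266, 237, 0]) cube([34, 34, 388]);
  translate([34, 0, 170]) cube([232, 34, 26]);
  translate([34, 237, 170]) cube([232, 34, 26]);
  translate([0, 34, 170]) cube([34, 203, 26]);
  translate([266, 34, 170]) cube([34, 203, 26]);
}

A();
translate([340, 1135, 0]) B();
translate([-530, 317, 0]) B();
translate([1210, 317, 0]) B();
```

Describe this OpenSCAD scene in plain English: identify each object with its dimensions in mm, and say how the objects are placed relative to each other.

A is a table with a 980×905 mm rectangular top, 49 mm thick, top surface at z = 773 mm, supported by four 82×82 mm square legs, each inset 38 mm from the nearest pair of top edges, running from the floor.

B is a simple wooden stool: a rectangular seat 300 mm (x) by 271 mm (y), 33 mm thick, top face at z = 421 mm, on four square legs, each 34×34 mm in cross-section. The legs rest on z = 0, each flush with a corner of the seat. Four stretchers, 34 mm wide and 26 mm tall, connect adjacent legs with their undersides at z = 170 mm, each running between the inner faces of the legs it joins and aligned with the legs' outer faces on the other axis.

Three stools sit around the table at the +y, −x, +x sides.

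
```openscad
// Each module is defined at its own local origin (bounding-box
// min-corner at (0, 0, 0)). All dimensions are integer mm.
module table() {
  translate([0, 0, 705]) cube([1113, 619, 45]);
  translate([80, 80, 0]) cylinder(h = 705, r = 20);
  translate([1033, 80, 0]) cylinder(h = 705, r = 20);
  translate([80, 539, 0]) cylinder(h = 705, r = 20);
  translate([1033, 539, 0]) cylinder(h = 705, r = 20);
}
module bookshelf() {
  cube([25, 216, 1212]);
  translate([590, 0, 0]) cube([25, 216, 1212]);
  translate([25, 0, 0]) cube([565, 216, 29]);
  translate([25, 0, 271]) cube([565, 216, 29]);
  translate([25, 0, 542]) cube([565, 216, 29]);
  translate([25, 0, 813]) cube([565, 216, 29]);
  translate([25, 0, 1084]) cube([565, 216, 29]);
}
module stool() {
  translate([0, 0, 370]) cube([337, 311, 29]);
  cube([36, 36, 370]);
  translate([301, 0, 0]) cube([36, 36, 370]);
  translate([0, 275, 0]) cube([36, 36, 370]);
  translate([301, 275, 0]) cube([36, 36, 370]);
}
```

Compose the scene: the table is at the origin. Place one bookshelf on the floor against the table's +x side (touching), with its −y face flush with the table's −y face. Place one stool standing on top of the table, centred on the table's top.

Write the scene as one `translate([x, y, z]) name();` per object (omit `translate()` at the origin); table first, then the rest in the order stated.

table();
translate([1113, 0, 0]) bookshelf();
translate([388, 154, 750]) stool();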